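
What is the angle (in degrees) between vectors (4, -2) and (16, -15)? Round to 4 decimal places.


dot = 4*16 + -2*-15 = 94
|u| = 4.4721, |v| = 21.9317
cos(angle) = 0.9584
angle = 16.5873 degrees

16.5873 degrees


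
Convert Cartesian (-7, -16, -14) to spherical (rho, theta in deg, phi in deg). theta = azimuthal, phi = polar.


rho = sqrt((-7)^2 + (-16)^2 + (-14)^2) = 22.383
theta = atan2(-16, -7) = 246.3706 deg
phi = acos(-14/22.383) = 128.717 deg

rho = 22.383, theta = 246.3706 deg, phi = 128.717 deg


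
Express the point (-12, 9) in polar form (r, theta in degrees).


r = sqrt((-12)^2 + 9^2) = 15
theta = atan2(9, -12) = 143.1301 degrees

r = 15, theta = 143.1301 degrees


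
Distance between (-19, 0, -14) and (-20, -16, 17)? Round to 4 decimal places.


d = sqrt((-20--19)^2 + (-16-0)^2 + (17--14)^2) = 34.8999

34.8999


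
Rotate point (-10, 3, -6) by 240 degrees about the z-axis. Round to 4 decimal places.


x' = -10*cos(240) - 3*sin(240) = 7.5981
y' = -10*sin(240) + 3*cos(240) = 7.1603
z' = -6

(7.5981, 7.1603, -6)


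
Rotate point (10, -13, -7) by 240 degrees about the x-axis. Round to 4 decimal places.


x' = 10
y' = -13*cos(240) - -7*sin(240) = 0.4378
z' = -13*sin(240) + -7*cos(240) = 14.7583

(10, 0.4378, 14.7583)


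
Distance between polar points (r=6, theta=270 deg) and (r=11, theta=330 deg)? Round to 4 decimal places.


d = sqrt(r1^2 + r2^2 - 2*r1*r2*cos(t2-t1))
d = sqrt(6^2 + 11^2 - 2*6*11*cos(330-270)) = 9.5394

9.5394


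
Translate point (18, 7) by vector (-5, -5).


Translation: (x+dx, y+dy) = (18+-5, 7+-5) = (13, 2)

(13, 2)


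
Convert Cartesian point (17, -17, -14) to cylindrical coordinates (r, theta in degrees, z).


r = sqrt(17^2 + (-17)^2) = 24.0416
theta = atan2(-17, 17) = 315 deg
z = -14

r = 24.0416, theta = 315 deg, z = -14


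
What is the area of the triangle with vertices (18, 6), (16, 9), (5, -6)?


Area = |x1(y2-y3) + x2(y3-y1) + x3(y1-y2)| / 2
= |18*(9--6) + 16*(-6-6) + 5*(6-9)| / 2
= 31.5

31.5


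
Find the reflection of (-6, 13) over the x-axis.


Reflection across x-axis: (x, y) -> (x, -y)
(-6, 13) -> (-6, -13)

(-6, -13)


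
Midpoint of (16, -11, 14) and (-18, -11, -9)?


Midpoint = ((16+-18)/2, (-11+-11)/2, (14+-9)/2) = (-1, -11, 2.5)

(-1, -11, 2.5)


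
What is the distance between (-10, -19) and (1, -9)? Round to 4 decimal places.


d = sqrt((1--10)^2 + (-9--19)^2) = 14.8661

14.8661


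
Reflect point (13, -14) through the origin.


Reflection through origin: (x, y) -> (-x, -y)
(13, -14) -> (-13, 14)

(-13, 14)


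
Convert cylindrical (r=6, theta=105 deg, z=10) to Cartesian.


x = 6 * cos(105) = -1.5529
y = 6 * sin(105) = 5.7956
z = 10

(-1.5529, 5.7956, 10)


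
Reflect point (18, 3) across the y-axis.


Reflection across y-axis: (x, y) -> (-x, y)
(18, 3) -> (-18, 3)

(-18, 3)


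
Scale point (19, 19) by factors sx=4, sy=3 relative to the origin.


Scaling: (x*sx, y*sy) = (19*4, 19*3) = (76, 57)

(76, 57)


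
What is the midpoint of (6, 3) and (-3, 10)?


Midpoint = ((6+-3)/2, (3+10)/2) = (1.5, 6.5)

(1.5, 6.5)


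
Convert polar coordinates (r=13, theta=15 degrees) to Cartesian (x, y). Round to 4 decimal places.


x = 13 * cos(15) = 12.557
y = 13 * sin(15) = 3.3646

(12.557, 3.3646)


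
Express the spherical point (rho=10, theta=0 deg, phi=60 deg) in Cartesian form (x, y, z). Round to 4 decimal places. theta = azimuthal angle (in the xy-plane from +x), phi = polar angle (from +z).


x = 10 * sin(60) * cos(0) = 8.6603
y = 10 * sin(60) * sin(0) = 0
z = 10 * cos(60) = 5

(8.6603, 0, 5)


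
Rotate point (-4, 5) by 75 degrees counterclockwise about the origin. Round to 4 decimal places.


x' = -4*cos(75) - 5*sin(75) = -5.8649
y' = -4*sin(75) + 5*cos(75) = -2.5696

(-5.8649, -2.5696)


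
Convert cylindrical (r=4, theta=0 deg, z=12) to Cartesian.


x = 4 * cos(0) = 4
y = 4 * sin(0) = 0
z = 12

(4, 0, 12)


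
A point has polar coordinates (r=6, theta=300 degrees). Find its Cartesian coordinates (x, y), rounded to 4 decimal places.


x = 6 * cos(300) = 3
y = 6 * sin(300) = -5.1962

(3, -5.1962)


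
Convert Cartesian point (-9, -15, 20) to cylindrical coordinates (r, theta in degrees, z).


r = sqrt((-9)^2 + (-15)^2) = 17.4929
theta = atan2(-15, -9) = 239.0362 deg
z = 20

r = 17.4929, theta = 239.0362 deg, z = 20


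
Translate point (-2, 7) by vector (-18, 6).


Translation: (x+dx, y+dy) = (-2+-18, 7+6) = (-20, 13)

(-20, 13)


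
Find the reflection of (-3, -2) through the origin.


Reflection through origin: (x, y) -> (-x, -y)
(-3, -2) -> (3, 2)

(3, 2)


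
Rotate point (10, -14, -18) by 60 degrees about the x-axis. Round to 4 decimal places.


x' = 10
y' = -14*cos(60) - -18*sin(60) = 8.5885
z' = -14*sin(60) + -18*cos(60) = -21.1244

(10, 8.5885, -21.1244)


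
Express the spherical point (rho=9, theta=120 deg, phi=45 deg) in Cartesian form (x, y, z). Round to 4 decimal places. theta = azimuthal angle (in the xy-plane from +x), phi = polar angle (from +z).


x = 9 * sin(45) * cos(120) = -3.182
y = 9 * sin(45) * sin(120) = 5.5114
z = 9 * cos(45) = 6.364

(-3.182, 5.5114, 6.364)


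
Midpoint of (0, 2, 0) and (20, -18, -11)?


Midpoint = ((0+20)/2, (2+-18)/2, (0+-11)/2) = (10, -8, -5.5)

(10, -8, -5.5)


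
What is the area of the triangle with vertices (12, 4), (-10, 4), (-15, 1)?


Area = |x1(y2-y3) + x2(y3-y1) + x3(y1-y2)| / 2
= |12*(4-1) + -10*(1-4) + -15*(4-4)| / 2
= 33

33


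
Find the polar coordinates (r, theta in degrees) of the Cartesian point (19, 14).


r = sqrt(19^2 + 14^2) = 23.6008
theta = atan2(14, 19) = 36.3844 degrees

r = 23.6008, theta = 36.3844 degrees


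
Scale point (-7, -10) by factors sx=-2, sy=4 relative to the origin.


Scaling: (x*sx, y*sy) = (-7*-2, -10*4) = (14, -40)

(14, -40)


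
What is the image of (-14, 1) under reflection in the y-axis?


Reflection across y-axis: (x, y) -> (-x, y)
(-14, 1) -> (14, 1)

(14, 1)


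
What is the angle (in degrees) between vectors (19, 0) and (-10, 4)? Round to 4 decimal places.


dot = 19*-10 + 0*4 = -190
|u| = 19, |v| = 10.7703
cos(angle) = -0.9285
angle = 158.1986 degrees

158.1986 degrees


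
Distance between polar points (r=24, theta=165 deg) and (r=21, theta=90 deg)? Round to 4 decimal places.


d = sqrt(r1^2 + r2^2 - 2*r1*r2*cos(t2-t1))
d = sqrt(24^2 + 21^2 - 2*24*21*cos(90-165)) = 27.4975

27.4975


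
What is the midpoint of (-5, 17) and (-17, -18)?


Midpoint = ((-5+-17)/2, (17+-18)/2) = (-11, -0.5)

(-11, -0.5)


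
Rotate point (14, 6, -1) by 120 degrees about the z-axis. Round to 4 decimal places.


x' = 14*cos(120) - 6*sin(120) = -12.1962
y' = 14*sin(120) + 6*cos(120) = 9.1244
z' = -1

(-12.1962, 9.1244, -1)


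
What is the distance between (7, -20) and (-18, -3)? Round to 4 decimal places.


d = sqrt((-18-7)^2 + (-3--20)^2) = 30.2324

30.2324


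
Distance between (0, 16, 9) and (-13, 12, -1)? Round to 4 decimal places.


d = sqrt((-13-0)^2 + (12-16)^2 + (-1-9)^2) = 16.8819

16.8819


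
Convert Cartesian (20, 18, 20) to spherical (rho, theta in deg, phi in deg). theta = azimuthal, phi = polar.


rho = sqrt(20^2 + 18^2 + 20^2) = 33.5261
theta = atan2(18, 20) = 41.9872 deg
phi = acos(20/33.5261) = 53.3768 deg

rho = 33.5261, theta = 41.9872 deg, phi = 53.3768 deg


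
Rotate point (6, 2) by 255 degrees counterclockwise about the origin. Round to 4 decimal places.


x' = 6*cos(255) - 2*sin(255) = 0.3789
y' = 6*sin(255) + 2*cos(255) = -6.3132

(0.3789, -6.3132)


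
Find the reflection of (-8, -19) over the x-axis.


Reflection across x-axis: (x, y) -> (x, -y)
(-8, -19) -> (-8, 19)

(-8, 19)


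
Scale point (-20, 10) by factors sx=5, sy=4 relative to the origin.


Scaling: (x*sx, y*sy) = (-20*5, 10*4) = (-100, 40)

(-100, 40)


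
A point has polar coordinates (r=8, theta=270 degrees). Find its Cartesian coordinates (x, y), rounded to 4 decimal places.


x = 8 * cos(270) = 0
y = 8 * sin(270) = -8

(0, -8)


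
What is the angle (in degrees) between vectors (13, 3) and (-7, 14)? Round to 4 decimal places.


dot = 13*-7 + 3*14 = -49
|u| = 13.3417, |v| = 15.6525
cos(angle) = -0.2346
angle = 103.5704 degrees

103.5704 degrees


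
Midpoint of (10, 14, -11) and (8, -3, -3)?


Midpoint = ((10+8)/2, (14+-3)/2, (-11+-3)/2) = (9, 5.5, -7)

(9, 5.5, -7)


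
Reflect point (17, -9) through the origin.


Reflection through origin: (x, y) -> (-x, -y)
(17, -9) -> (-17, 9)

(-17, 9)


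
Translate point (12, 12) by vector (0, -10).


Translation: (x+dx, y+dy) = (12+0, 12+-10) = (12, 2)

(12, 2)


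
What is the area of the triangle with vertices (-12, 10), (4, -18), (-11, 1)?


Area = |x1(y2-y3) + x2(y3-y1) + x3(y1-y2)| / 2
= |-12*(-18-1) + 4*(1-10) + -11*(10--18)| / 2
= 58

58


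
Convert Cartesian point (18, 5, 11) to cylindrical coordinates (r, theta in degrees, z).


r = sqrt(18^2 + 5^2) = 18.6815
theta = atan2(5, 18) = 15.5241 deg
z = 11

r = 18.6815, theta = 15.5241 deg, z = 11


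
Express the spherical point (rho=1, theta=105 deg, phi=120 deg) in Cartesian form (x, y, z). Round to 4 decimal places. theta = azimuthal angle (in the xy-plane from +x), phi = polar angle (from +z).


x = 1 * sin(120) * cos(105) = -0.2241
y = 1 * sin(120) * sin(105) = 0.8365
z = 1 * cos(120) = -0.5

(-0.2241, 0.8365, -0.5)


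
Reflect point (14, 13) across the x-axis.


Reflection across x-axis: (x, y) -> (x, -y)
(14, 13) -> (14, -13)

(14, -13)


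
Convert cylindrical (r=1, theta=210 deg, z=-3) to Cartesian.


x = 1 * cos(210) = -0.866
y = 1 * sin(210) = -0.5
z = -3

(-0.866, -0.5, -3)


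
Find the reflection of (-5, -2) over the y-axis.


Reflection across y-axis: (x, y) -> (-x, y)
(-5, -2) -> (5, -2)

(5, -2)


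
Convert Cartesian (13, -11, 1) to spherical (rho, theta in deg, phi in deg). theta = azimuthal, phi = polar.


rho = sqrt(13^2 + (-11)^2 + 1^2) = 17.0587
theta = atan2(-11, 13) = 319.7636 deg
phi = acos(1/17.0587) = 86.6393 deg

rho = 17.0587, theta = 319.7636 deg, phi = 86.6393 deg


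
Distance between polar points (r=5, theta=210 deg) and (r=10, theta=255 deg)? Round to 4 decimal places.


d = sqrt(r1^2 + r2^2 - 2*r1*r2*cos(t2-t1))
d = sqrt(5^2 + 10^2 - 2*5*10*cos(255-210)) = 7.3681

7.3681


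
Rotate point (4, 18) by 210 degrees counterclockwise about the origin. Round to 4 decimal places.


x' = 4*cos(210) - 18*sin(210) = 5.5359
y' = 4*sin(210) + 18*cos(210) = -17.5885

(5.5359, -17.5885)


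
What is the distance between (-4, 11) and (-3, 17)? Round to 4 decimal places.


d = sqrt((-3--4)^2 + (17-11)^2) = 6.0828

6.0828


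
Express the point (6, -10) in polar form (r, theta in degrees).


r = sqrt(6^2 + (-10)^2) = 11.6619
theta = atan2(-10, 6) = 300.9638 degrees

r = 11.6619, theta = 300.9638 degrees


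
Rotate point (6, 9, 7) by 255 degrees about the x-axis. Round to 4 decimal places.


x' = 6
y' = 9*cos(255) - 7*sin(255) = 4.4321
z' = 9*sin(255) + 7*cos(255) = -10.5051

(6, 4.4321, -10.5051)


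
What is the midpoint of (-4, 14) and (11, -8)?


Midpoint = ((-4+11)/2, (14+-8)/2) = (3.5, 3)

(3.5, 3)


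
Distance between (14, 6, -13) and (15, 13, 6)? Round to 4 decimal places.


d = sqrt((15-14)^2 + (13-6)^2 + (6--13)^2) = 20.2731

20.2731


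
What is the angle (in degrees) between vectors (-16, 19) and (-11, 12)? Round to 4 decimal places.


dot = -16*-11 + 19*12 = 404
|u| = 24.8395, |v| = 16.2788
cos(angle) = 0.9991
angle = 2.4095 degrees

2.4095 degrees


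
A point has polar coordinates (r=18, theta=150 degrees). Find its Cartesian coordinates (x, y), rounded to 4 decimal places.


x = 18 * cos(150) = -15.5885
y = 18 * sin(150) = 9

(-15.5885, 9)


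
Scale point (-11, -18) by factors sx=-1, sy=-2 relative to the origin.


Scaling: (x*sx, y*sy) = (-11*-1, -18*-2) = (11, 36)

(11, 36)


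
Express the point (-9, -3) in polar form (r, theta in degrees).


r = sqrt((-9)^2 + (-3)^2) = 9.4868
theta = atan2(-3, -9) = 198.4349 degrees

r = 9.4868, theta = 198.4349 degrees


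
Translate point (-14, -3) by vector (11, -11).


Translation: (x+dx, y+dy) = (-14+11, -3+-11) = (-3, -14)

(-3, -14)


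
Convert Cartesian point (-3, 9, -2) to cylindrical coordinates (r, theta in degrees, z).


r = sqrt((-3)^2 + 9^2) = 9.4868
theta = atan2(9, -3) = 108.4349 deg
z = -2

r = 9.4868, theta = 108.4349 deg, z = -2


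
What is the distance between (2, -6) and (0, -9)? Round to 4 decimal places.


d = sqrt((0-2)^2 + (-9--6)^2) = 3.6056

3.6056


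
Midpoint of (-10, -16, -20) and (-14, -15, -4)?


Midpoint = ((-10+-14)/2, (-16+-15)/2, (-20+-4)/2) = (-12, -15.5, -12)

(-12, -15.5, -12)


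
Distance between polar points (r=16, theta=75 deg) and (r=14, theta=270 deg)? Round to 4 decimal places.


d = sqrt(r1^2 + r2^2 - 2*r1*r2*cos(t2-t1))
d = sqrt(16^2 + 14^2 - 2*16*14*cos(270-75)) = 29.7445

29.7445


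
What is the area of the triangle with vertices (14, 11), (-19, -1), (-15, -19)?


Area = |x1(y2-y3) + x2(y3-y1) + x3(y1-y2)| / 2
= |14*(-1--19) + -19*(-19-11) + -15*(11--1)| / 2
= 321

321


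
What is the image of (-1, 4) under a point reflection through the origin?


Reflection through origin: (x, y) -> (-x, -y)
(-1, 4) -> (1, -4)

(1, -4)


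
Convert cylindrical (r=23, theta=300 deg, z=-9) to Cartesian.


x = 23 * cos(300) = 11.5
y = 23 * sin(300) = -19.9186
z = -9

(11.5, -19.9186, -9)


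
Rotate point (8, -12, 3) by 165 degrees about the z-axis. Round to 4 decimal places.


x' = 8*cos(165) - -12*sin(165) = -4.6216
y' = 8*sin(165) + -12*cos(165) = 13.6617
z' = 3

(-4.6216, 13.6617, 3)


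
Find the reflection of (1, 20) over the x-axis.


Reflection across x-axis: (x, y) -> (x, -y)
(1, 20) -> (1, -20)

(1, -20)


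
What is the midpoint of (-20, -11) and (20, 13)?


Midpoint = ((-20+20)/2, (-11+13)/2) = (0, 1)

(0, 1)


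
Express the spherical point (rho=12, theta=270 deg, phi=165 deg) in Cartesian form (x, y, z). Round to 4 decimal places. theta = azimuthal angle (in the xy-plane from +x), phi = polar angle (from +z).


x = 12 * sin(165) * cos(270) = 0
y = 12 * sin(165) * sin(270) = -3.1058
z = 12 * cos(165) = -11.5911

(0, -3.1058, -11.5911)


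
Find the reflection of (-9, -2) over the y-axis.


Reflection across y-axis: (x, y) -> (-x, y)
(-9, -2) -> (9, -2)

(9, -2)


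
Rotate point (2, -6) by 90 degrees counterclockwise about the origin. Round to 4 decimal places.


x' = 2*cos(90) - -6*sin(90) = 6
y' = 2*sin(90) + -6*cos(90) = 2

(6, 2)


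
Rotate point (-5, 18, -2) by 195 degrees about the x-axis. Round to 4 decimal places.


x' = -5
y' = 18*cos(195) - -2*sin(195) = -17.9043
z' = 18*sin(195) + -2*cos(195) = -2.7269

(-5, -17.9043, -2.7269)


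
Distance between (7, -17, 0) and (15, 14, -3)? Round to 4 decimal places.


d = sqrt((15-7)^2 + (14--17)^2 + (-3-0)^2) = 32.1559

32.1559


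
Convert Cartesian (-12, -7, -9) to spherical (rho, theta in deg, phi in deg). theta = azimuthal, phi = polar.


rho = sqrt((-12)^2 + (-7)^2 + (-9)^2) = 16.5529
theta = atan2(-7, -12) = 210.2564 deg
phi = acos(-9/16.5529) = 122.9365 deg

rho = 16.5529, theta = 210.2564 deg, phi = 122.9365 deg


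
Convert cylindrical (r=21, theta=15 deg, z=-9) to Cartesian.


x = 21 * cos(15) = 20.2844
y = 21 * sin(15) = 5.4352
z = -9

(20.2844, 5.4352, -9)


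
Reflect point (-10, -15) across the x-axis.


Reflection across x-axis: (x, y) -> (x, -y)
(-10, -15) -> (-10, 15)

(-10, 15)


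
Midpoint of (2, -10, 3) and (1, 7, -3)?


Midpoint = ((2+1)/2, (-10+7)/2, (3+-3)/2) = (1.5, -1.5, 0)

(1.5, -1.5, 0)


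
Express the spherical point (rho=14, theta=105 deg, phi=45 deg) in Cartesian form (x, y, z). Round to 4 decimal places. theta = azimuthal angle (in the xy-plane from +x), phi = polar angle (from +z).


x = 14 * sin(45) * cos(105) = -2.5622
y = 14 * sin(45) * sin(105) = 9.5622
z = 14 * cos(45) = 9.8995

(-2.5622, 9.5622, 9.8995)


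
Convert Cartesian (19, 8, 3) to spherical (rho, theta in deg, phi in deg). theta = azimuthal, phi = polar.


rho = sqrt(19^2 + 8^2 + 3^2) = 20.8327
theta = atan2(8, 19) = 22.8337 deg
phi = acos(3/20.8327) = 81.7204 deg

rho = 20.8327, theta = 22.8337 deg, phi = 81.7204 deg


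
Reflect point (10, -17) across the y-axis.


Reflection across y-axis: (x, y) -> (-x, y)
(10, -17) -> (-10, -17)

(-10, -17)


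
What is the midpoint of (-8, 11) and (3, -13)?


Midpoint = ((-8+3)/2, (11+-13)/2) = (-2.5, -1)

(-2.5, -1)


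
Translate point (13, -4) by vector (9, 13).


Translation: (x+dx, y+dy) = (13+9, -4+13) = (22, 9)

(22, 9)


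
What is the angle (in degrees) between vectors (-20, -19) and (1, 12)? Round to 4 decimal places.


dot = -20*1 + -19*12 = -248
|u| = 27.5862, |v| = 12.0416
cos(angle) = -0.7466
angle = 138.2948 degrees

138.2948 degrees


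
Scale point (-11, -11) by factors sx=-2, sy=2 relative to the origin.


Scaling: (x*sx, y*sy) = (-11*-2, -11*2) = (22, -22)

(22, -22)


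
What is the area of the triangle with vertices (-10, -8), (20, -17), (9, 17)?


Area = |x1(y2-y3) + x2(y3-y1) + x3(y1-y2)| / 2
= |-10*(-17-17) + 20*(17--8) + 9*(-8--17)| / 2
= 460.5

460.5


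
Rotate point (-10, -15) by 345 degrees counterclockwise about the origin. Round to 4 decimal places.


x' = -10*cos(345) - -15*sin(345) = -13.5415
y' = -10*sin(345) + -15*cos(345) = -11.9007

(-13.5415, -11.9007)


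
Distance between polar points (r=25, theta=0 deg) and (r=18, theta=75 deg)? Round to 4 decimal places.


d = sqrt(r1^2 + r2^2 - 2*r1*r2*cos(t2-t1))
d = sqrt(25^2 + 18^2 - 2*25*18*cos(75-0)) = 26.7594

26.7594


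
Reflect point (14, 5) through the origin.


Reflection through origin: (x, y) -> (-x, -y)
(14, 5) -> (-14, -5)

(-14, -5)


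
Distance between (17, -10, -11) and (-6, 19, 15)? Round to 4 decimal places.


d = sqrt((-6-17)^2 + (19--10)^2 + (15--11)^2) = 45.2327

45.2327


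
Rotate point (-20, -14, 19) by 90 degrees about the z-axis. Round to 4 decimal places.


x' = -20*cos(90) - -14*sin(90) = 14
y' = -20*sin(90) + -14*cos(90) = -20
z' = 19

(14, -20, 19)


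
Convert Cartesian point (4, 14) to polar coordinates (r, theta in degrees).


r = sqrt(4^2 + 14^2) = 14.5602
theta = atan2(14, 4) = 74.0546 degrees

r = 14.5602, theta = 74.0546 degrees


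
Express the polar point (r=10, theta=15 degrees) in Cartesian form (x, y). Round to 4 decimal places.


x = 10 * cos(15) = 9.6593
y = 10 * sin(15) = 2.5882

(9.6593, 2.5882)


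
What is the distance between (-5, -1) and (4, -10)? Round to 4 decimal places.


d = sqrt((4--5)^2 + (-10--1)^2) = 12.7279

12.7279


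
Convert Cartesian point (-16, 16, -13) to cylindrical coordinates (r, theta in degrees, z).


r = sqrt((-16)^2 + 16^2) = 22.6274
theta = atan2(16, -16) = 135 deg
z = -13

r = 22.6274, theta = 135 deg, z = -13


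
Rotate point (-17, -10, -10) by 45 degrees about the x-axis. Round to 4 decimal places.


x' = -17
y' = -10*cos(45) - -10*sin(45) = 0
z' = -10*sin(45) + -10*cos(45) = -14.1421

(-17, 0, -14.1421)


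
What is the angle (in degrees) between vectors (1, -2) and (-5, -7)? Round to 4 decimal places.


dot = 1*-5 + -2*-7 = 9
|u| = 2.2361, |v| = 8.6023
cos(angle) = 0.4679
angle = 62.1027 degrees

62.1027 degrees


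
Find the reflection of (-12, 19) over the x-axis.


Reflection across x-axis: (x, y) -> (x, -y)
(-12, 19) -> (-12, -19)

(-12, -19)


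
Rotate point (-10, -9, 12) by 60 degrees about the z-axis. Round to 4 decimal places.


x' = -10*cos(60) - -9*sin(60) = 2.7942
y' = -10*sin(60) + -9*cos(60) = -13.1603
z' = 12

(2.7942, -13.1603, 12)


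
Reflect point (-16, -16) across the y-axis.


Reflection across y-axis: (x, y) -> (-x, y)
(-16, -16) -> (16, -16)

(16, -16)


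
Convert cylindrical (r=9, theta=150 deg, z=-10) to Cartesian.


x = 9 * cos(150) = -7.7942
y = 9 * sin(150) = 4.5
z = -10

(-7.7942, 4.5, -10)


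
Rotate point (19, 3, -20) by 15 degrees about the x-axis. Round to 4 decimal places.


x' = 19
y' = 3*cos(15) - -20*sin(15) = 8.0742
z' = 3*sin(15) + -20*cos(15) = -18.5421

(19, 8.0742, -18.5421)


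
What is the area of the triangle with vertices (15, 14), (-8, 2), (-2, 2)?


Area = |x1(y2-y3) + x2(y3-y1) + x3(y1-y2)| / 2
= |15*(2-2) + -8*(2-14) + -2*(14-2)| / 2
= 36

36


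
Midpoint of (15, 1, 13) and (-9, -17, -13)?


Midpoint = ((15+-9)/2, (1+-17)/2, (13+-13)/2) = (3, -8, 0)

(3, -8, 0)


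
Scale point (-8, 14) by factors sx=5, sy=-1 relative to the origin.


Scaling: (x*sx, y*sy) = (-8*5, 14*-1) = (-40, -14)

(-40, -14)


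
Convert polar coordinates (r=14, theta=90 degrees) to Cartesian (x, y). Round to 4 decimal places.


x = 14 * cos(90) = 0
y = 14 * sin(90) = 14

(0, 14)


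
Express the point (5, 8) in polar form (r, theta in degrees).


r = sqrt(5^2 + 8^2) = 9.434
theta = atan2(8, 5) = 57.9946 degrees

r = 9.434, theta = 57.9946 degrees


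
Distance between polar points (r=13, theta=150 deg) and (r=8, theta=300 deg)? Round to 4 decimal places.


d = sqrt(r1^2 + r2^2 - 2*r1*r2*cos(t2-t1))
d = sqrt(13^2 + 8^2 - 2*13*8*cos(300-150)) = 20.3257

20.3257


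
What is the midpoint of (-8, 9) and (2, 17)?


Midpoint = ((-8+2)/2, (9+17)/2) = (-3, 13)

(-3, 13)


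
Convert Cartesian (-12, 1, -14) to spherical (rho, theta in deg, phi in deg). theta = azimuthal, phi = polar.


rho = sqrt((-12)^2 + 1^2 + (-14)^2) = 18.4662
theta = atan2(1, -12) = 175.2364 deg
phi = acos(-14/18.4662) = 139.3007 deg

rho = 18.4662, theta = 175.2364 deg, phi = 139.3007 deg


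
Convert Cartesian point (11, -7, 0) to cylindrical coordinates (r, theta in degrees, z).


r = sqrt(11^2 + (-7)^2) = 13.0384
theta = atan2(-7, 11) = 327.5288 deg
z = 0

r = 13.0384, theta = 327.5288 deg, z = 0


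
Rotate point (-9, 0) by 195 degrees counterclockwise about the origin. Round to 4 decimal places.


x' = -9*cos(195) - 0*sin(195) = 8.6933
y' = -9*sin(195) + 0*cos(195) = 2.3294

(8.6933, 2.3294)


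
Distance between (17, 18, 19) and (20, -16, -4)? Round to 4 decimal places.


d = sqrt((20-17)^2 + (-16-18)^2 + (-4-19)^2) = 41.1582

41.1582


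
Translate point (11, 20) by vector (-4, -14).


Translation: (x+dx, y+dy) = (11+-4, 20+-14) = (7, 6)

(7, 6)


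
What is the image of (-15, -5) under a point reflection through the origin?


Reflection through origin: (x, y) -> (-x, -y)
(-15, -5) -> (15, 5)

(15, 5)


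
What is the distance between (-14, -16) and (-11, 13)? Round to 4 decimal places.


d = sqrt((-11--14)^2 + (13--16)^2) = 29.1548

29.1548


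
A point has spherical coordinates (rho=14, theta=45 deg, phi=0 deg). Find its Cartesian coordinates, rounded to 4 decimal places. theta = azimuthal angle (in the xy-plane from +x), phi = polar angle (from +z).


x = 14 * sin(0) * cos(45) = 0
y = 14 * sin(0) * sin(45) = 0
z = 14 * cos(0) = 14

(0, 0, 14)


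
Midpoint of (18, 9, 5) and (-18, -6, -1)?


Midpoint = ((18+-18)/2, (9+-6)/2, (5+-1)/2) = (0, 1.5, 2)

(0, 1.5, 2)


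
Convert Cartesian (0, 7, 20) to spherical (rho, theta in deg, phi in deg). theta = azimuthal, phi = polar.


rho = sqrt(0^2 + 7^2 + 20^2) = 21.1896
theta = atan2(7, 0) = 90 deg
phi = acos(20/21.1896) = 19.29 deg

rho = 21.1896, theta = 90 deg, phi = 19.29 deg


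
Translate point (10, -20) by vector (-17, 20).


Translation: (x+dx, y+dy) = (10+-17, -20+20) = (-7, 0)

(-7, 0)


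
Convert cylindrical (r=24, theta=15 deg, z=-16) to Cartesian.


x = 24 * cos(15) = 23.1822
y = 24 * sin(15) = 6.2117
z = -16

(23.1822, 6.2117, -16)


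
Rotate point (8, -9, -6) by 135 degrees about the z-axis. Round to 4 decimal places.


x' = 8*cos(135) - -9*sin(135) = 0.7071
y' = 8*sin(135) + -9*cos(135) = 12.0208
z' = -6

(0.7071, 12.0208, -6)


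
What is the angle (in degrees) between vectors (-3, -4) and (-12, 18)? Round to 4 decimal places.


dot = -3*-12 + -4*18 = -36
|u| = 5, |v| = 21.6333
cos(angle) = -0.3328
angle = 109.44 degrees

109.44 degrees


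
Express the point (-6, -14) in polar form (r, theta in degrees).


r = sqrt((-6)^2 + (-14)^2) = 15.2315
theta = atan2(-14, -6) = 246.8014 degrees

r = 15.2315, theta = 246.8014 degrees


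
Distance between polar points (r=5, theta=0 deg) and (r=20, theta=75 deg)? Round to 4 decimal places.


d = sqrt(r1^2 + r2^2 - 2*r1*r2*cos(t2-t1))
d = sqrt(5^2 + 20^2 - 2*5*20*cos(75-0)) = 19.3193

19.3193


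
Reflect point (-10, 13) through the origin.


Reflection through origin: (x, y) -> (-x, -y)
(-10, 13) -> (10, -13)

(10, -13)


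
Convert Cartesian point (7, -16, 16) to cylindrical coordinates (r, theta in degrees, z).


r = sqrt(7^2 + (-16)^2) = 17.4642
theta = atan2(-16, 7) = 293.6294 deg
z = 16

r = 17.4642, theta = 293.6294 deg, z = 16


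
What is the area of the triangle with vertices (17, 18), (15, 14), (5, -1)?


Area = |x1(y2-y3) + x2(y3-y1) + x3(y1-y2)| / 2
= |17*(14--1) + 15*(-1-18) + 5*(18-14)| / 2
= 5

5


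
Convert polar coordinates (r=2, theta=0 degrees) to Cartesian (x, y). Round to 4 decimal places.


x = 2 * cos(0) = 2
y = 2 * sin(0) = 0

(2, 0)


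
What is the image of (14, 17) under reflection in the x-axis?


Reflection across x-axis: (x, y) -> (x, -y)
(14, 17) -> (14, -17)

(14, -17)


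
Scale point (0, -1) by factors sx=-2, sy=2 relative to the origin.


Scaling: (x*sx, y*sy) = (0*-2, -1*2) = (0, -2)

(0, -2)


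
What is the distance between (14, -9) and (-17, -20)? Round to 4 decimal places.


d = sqrt((-17-14)^2 + (-20--9)^2) = 32.8938

32.8938


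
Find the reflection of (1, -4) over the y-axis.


Reflection across y-axis: (x, y) -> (-x, y)
(1, -4) -> (-1, -4)

(-1, -4)


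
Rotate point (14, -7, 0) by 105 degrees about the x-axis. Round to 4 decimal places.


x' = 14
y' = -7*cos(105) - 0*sin(105) = 1.8117
z' = -7*sin(105) + 0*cos(105) = -6.7615

(14, 1.8117, -6.7615)


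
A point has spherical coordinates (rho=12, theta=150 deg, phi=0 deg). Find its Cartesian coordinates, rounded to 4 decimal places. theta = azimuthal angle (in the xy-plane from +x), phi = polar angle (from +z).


x = 12 * sin(0) * cos(150) = 0
y = 12 * sin(0) * sin(150) = 0
z = 12 * cos(0) = 12

(0, 0, 12)


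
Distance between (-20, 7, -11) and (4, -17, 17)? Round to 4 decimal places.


d = sqrt((4--20)^2 + (-17-7)^2 + (17--11)^2) = 44

44


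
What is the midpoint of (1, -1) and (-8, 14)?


Midpoint = ((1+-8)/2, (-1+14)/2) = (-3.5, 6.5)

(-3.5, 6.5)


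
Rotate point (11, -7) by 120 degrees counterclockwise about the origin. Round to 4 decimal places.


x' = 11*cos(120) - -7*sin(120) = 0.5622
y' = 11*sin(120) + -7*cos(120) = 13.0263

(0.5622, 13.0263)


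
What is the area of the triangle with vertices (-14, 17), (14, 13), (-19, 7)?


Area = |x1(y2-y3) + x2(y3-y1) + x3(y1-y2)| / 2
= |-14*(13-7) + 14*(7-17) + -19*(17-13)| / 2
= 150

150


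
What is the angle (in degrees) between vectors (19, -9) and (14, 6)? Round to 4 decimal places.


dot = 19*14 + -9*6 = 212
|u| = 21.0238, |v| = 15.2315
cos(angle) = 0.662
angle = 48.5448 degrees

48.5448 degrees


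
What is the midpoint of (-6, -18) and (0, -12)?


Midpoint = ((-6+0)/2, (-18+-12)/2) = (-3, -15)

(-3, -15)


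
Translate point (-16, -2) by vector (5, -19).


Translation: (x+dx, y+dy) = (-16+5, -2+-19) = (-11, -21)

(-11, -21)


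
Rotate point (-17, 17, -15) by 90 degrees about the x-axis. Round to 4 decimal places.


x' = -17
y' = 17*cos(90) - -15*sin(90) = 15
z' = 17*sin(90) + -15*cos(90) = 17

(-17, 15, 17)


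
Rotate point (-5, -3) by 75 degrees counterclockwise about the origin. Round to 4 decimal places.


x' = -5*cos(75) - -3*sin(75) = 1.6037
y' = -5*sin(75) + -3*cos(75) = -5.6061

(1.6037, -5.6061)


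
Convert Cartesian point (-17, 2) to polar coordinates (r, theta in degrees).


r = sqrt((-17)^2 + 2^2) = 17.1172
theta = atan2(2, -17) = 173.2902 degrees

r = 17.1172, theta = 173.2902 degrees


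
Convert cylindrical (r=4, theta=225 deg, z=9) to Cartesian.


x = 4 * cos(225) = -2.8284
y = 4 * sin(225) = -2.8284
z = 9

(-2.8284, -2.8284, 9)


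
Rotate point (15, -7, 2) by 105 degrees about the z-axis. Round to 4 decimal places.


x' = 15*cos(105) - -7*sin(105) = 2.8792
y' = 15*sin(105) + -7*cos(105) = 16.3006
z' = 2

(2.8792, 16.3006, 2)


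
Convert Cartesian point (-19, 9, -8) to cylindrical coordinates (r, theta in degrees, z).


r = sqrt((-19)^2 + 9^2) = 21.0238
theta = atan2(9, -19) = 154.6538 deg
z = -8

r = 21.0238, theta = 154.6538 deg, z = -8


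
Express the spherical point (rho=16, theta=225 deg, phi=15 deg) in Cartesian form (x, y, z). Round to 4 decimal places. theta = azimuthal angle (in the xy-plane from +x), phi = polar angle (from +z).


x = 16 * sin(15) * cos(225) = -2.9282
y = 16 * sin(15) * sin(225) = -2.9282
z = 16 * cos(15) = 15.4548

(-2.9282, -2.9282, 15.4548)


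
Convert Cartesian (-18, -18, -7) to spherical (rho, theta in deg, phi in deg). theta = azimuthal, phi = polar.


rho = sqrt((-18)^2 + (-18)^2 + (-7)^2) = 26.4008
theta = atan2(-18, -18) = 225 deg
phi = acos(-7/26.4008) = 105.3755 deg

rho = 26.4008, theta = 225 deg, phi = 105.3755 deg


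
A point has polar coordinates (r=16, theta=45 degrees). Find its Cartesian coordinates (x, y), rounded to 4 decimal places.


x = 16 * cos(45) = 11.3137
y = 16 * sin(45) = 11.3137

(11.3137, 11.3137)


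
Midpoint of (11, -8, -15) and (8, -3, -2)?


Midpoint = ((11+8)/2, (-8+-3)/2, (-15+-2)/2) = (9.5, -5.5, -8.5)

(9.5, -5.5, -8.5)


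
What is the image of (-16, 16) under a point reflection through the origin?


Reflection through origin: (x, y) -> (-x, -y)
(-16, 16) -> (16, -16)

(16, -16)


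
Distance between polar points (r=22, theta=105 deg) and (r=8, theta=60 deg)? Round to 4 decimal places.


d = sqrt(r1^2 + r2^2 - 2*r1*r2*cos(t2-t1))
d = sqrt(22^2 + 8^2 - 2*22*8*cos(60-105)) = 17.2945

17.2945


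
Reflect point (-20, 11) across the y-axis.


Reflection across y-axis: (x, y) -> (-x, y)
(-20, 11) -> (20, 11)

(20, 11)


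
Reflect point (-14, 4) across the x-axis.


Reflection across x-axis: (x, y) -> (x, -y)
(-14, 4) -> (-14, -4)

(-14, -4)


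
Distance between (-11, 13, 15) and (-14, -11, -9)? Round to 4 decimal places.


d = sqrt((-14--11)^2 + (-11-13)^2 + (-9-15)^2) = 34.0735

34.0735


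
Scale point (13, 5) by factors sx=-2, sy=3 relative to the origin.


Scaling: (x*sx, y*sy) = (13*-2, 5*3) = (-26, 15)

(-26, 15)


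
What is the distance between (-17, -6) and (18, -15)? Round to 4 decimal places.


d = sqrt((18--17)^2 + (-15--6)^2) = 36.1386

36.1386


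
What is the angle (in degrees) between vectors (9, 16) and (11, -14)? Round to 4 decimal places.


dot = 9*11 + 16*-14 = -125
|u| = 18.3576, |v| = 17.8045
cos(angle) = -0.3824
angle = 112.485 degrees

112.485 degrees


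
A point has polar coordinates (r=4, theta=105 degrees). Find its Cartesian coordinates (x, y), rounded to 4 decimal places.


x = 4 * cos(105) = -1.0353
y = 4 * sin(105) = 3.8637

(-1.0353, 3.8637)


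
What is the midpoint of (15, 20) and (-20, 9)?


Midpoint = ((15+-20)/2, (20+9)/2) = (-2.5, 14.5)

(-2.5, 14.5)


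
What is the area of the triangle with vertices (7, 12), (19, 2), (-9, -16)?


Area = |x1(y2-y3) + x2(y3-y1) + x3(y1-y2)| / 2
= |7*(2--16) + 19*(-16-12) + -9*(12-2)| / 2
= 248

248


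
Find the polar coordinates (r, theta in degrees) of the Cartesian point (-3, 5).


r = sqrt((-3)^2 + 5^2) = 5.831
theta = atan2(5, -3) = 120.9638 degrees

r = 5.831, theta = 120.9638 degrees


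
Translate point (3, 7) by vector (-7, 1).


Translation: (x+dx, y+dy) = (3+-7, 7+1) = (-4, 8)

(-4, 8)


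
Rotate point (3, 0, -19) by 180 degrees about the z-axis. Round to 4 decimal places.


x' = 3*cos(180) - 0*sin(180) = -3
y' = 3*sin(180) + 0*cos(180) = 0
z' = -19

(-3, 0, -19)


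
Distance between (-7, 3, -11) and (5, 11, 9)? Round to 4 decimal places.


d = sqrt((5--7)^2 + (11-3)^2 + (9--11)^2) = 24.6577

24.6577


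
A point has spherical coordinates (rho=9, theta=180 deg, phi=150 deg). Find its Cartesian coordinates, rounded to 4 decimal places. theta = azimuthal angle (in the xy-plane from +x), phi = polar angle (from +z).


x = 9 * sin(150) * cos(180) = -4.5
y = 9 * sin(150) * sin(180) = 0
z = 9 * cos(150) = -7.7942

(-4.5, 0, -7.7942)


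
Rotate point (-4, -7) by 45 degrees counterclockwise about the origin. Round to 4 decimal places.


x' = -4*cos(45) - -7*sin(45) = 2.1213
y' = -4*sin(45) + -7*cos(45) = -7.7782

(2.1213, -7.7782)


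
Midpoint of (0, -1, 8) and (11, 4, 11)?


Midpoint = ((0+11)/2, (-1+4)/2, (8+11)/2) = (5.5, 1.5, 9.5)

(5.5, 1.5, 9.5)


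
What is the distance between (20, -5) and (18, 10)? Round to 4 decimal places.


d = sqrt((18-20)^2 + (10--5)^2) = 15.1327

15.1327


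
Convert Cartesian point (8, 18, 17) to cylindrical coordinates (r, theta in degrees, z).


r = sqrt(8^2 + 18^2) = 19.6977
theta = atan2(18, 8) = 66.0375 deg
z = 17

r = 19.6977, theta = 66.0375 deg, z = 17


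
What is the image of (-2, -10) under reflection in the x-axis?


Reflection across x-axis: (x, y) -> (x, -y)
(-2, -10) -> (-2, 10)

(-2, 10)


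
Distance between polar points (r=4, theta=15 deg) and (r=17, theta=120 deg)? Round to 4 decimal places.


d = sqrt(r1^2 + r2^2 - 2*r1*r2*cos(t2-t1))
d = sqrt(4^2 + 17^2 - 2*4*17*cos(120-15)) = 18.4445

18.4445


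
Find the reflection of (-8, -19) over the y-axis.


Reflection across y-axis: (x, y) -> (-x, y)
(-8, -19) -> (8, -19)

(8, -19)


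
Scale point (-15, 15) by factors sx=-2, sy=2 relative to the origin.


Scaling: (x*sx, y*sy) = (-15*-2, 15*2) = (30, 30)

(30, 30)


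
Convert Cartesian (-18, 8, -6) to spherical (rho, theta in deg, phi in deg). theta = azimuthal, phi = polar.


rho = sqrt((-18)^2 + 8^2 + (-6)^2) = 20.5913
theta = atan2(8, -18) = 156.0375 deg
phi = acos(-6/20.5913) = 106.9409 deg

rho = 20.5913, theta = 156.0375 deg, phi = 106.9409 deg


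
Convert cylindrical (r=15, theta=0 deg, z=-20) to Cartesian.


x = 15 * cos(0) = 15
y = 15 * sin(0) = 0
z = -20

(15, 0, -20)


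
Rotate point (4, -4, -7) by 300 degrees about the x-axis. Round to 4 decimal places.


x' = 4
y' = -4*cos(300) - -7*sin(300) = -8.0622
z' = -4*sin(300) + -7*cos(300) = -0.0359

(4, -8.0622, -0.0359)


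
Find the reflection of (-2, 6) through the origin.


Reflection through origin: (x, y) -> (-x, -y)
(-2, 6) -> (2, -6)

(2, -6)


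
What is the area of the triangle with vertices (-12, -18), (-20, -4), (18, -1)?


Area = |x1(y2-y3) + x2(y3-y1) + x3(y1-y2)| / 2
= |-12*(-4--1) + -20*(-1--18) + 18*(-18--4)| / 2
= 278

278


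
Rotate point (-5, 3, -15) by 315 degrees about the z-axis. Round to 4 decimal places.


x' = -5*cos(315) - 3*sin(315) = -1.4142
y' = -5*sin(315) + 3*cos(315) = 5.6569
z' = -15

(-1.4142, 5.6569, -15)


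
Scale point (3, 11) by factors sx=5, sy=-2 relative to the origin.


Scaling: (x*sx, y*sy) = (3*5, 11*-2) = (15, -22)

(15, -22)


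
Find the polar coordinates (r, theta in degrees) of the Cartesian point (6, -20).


r = sqrt(6^2 + (-20)^2) = 20.8806
theta = atan2(-20, 6) = 286.6992 degrees

r = 20.8806, theta = 286.6992 degrees


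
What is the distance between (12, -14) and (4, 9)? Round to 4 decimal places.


d = sqrt((4-12)^2 + (9--14)^2) = 24.3516

24.3516


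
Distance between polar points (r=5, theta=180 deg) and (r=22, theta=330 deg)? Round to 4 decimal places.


d = sqrt(r1^2 + r2^2 - 2*r1*r2*cos(t2-t1))
d = sqrt(5^2 + 22^2 - 2*5*22*cos(330-180)) = 26.4485

26.4485


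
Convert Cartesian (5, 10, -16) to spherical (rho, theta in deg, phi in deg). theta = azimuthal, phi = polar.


rho = sqrt(5^2 + 10^2 + (-16)^2) = 19.5192
theta = atan2(10, 5) = 63.4349 deg
phi = acos(-16/19.5192) = 145.0553 deg

rho = 19.5192, theta = 63.4349 deg, phi = 145.0553 deg


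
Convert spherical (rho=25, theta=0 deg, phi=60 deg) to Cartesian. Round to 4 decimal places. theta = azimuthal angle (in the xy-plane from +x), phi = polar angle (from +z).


x = 25 * sin(60) * cos(0) = 21.6506
y = 25 * sin(60) * sin(0) = 0
z = 25 * cos(60) = 12.5

(21.6506, 0, 12.5)


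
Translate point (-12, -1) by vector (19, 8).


Translation: (x+dx, y+dy) = (-12+19, -1+8) = (7, 7)

(7, 7)


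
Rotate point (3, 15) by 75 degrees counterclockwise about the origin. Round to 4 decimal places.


x' = 3*cos(75) - 15*sin(75) = -13.7124
y' = 3*sin(75) + 15*cos(75) = 6.7801

(-13.7124, 6.7801)


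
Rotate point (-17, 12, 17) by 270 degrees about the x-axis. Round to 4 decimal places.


x' = -17
y' = 12*cos(270) - 17*sin(270) = 17
z' = 12*sin(270) + 17*cos(270) = -12

(-17, 17, -12)


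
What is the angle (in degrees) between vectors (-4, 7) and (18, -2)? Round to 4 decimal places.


dot = -4*18 + 7*-2 = -86
|u| = 8.0623, |v| = 18.1108
cos(angle) = -0.589
angle = 126.0851 degrees

126.0851 degrees


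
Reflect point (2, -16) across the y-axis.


Reflection across y-axis: (x, y) -> (-x, y)
(2, -16) -> (-2, -16)

(-2, -16)


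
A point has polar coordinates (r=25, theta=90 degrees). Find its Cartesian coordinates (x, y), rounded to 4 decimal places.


x = 25 * cos(90) = 0
y = 25 * sin(90) = 25

(0, 25)


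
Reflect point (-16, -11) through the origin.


Reflection through origin: (x, y) -> (-x, -y)
(-16, -11) -> (16, 11)

(16, 11)


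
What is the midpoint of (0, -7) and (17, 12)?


Midpoint = ((0+17)/2, (-7+12)/2) = (8.5, 2.5)

(8.5, 2.5)


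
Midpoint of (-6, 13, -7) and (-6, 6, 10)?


Midpoint = ((-6+-6)/2, (13+6)/2, (-7+10)/2) = (-6, 9.5, 1.5)

(-6, 9.5, 1.5)


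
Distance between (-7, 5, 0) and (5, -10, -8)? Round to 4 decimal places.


d = sqrt((5--7)^2 + (-10-5)^2 + (-8-0)^2) = 20.8087

20.8087


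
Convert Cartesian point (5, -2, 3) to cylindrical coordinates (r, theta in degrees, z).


r = sqrt(5^2 + (-2)^2) = 5.3852
theta = atan2(-2, 5) = 338.1986 deg
z = 3

r = 5.3852, theta = 338.1986 deg, z = 3


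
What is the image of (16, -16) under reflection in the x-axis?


Reflection across x-axis: (x, y) -> (x, -y)
(16, -16) -> (16, 16)

(16, 16)


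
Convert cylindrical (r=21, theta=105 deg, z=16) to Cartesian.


x = 21 * cos(105) = -5.4352
y = 21 * sin(105) = 20.2844
z = 16

(-5.4352, 20.2844, 16)


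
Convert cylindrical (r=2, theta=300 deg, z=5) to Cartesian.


x = 2 * cos(300) = 1
y = 2 * sin(300) = -1.7321
z = 5

(1, -1.7321, 5)


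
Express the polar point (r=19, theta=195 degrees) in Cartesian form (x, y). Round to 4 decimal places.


x = 19 * cos(195) = -18.3526
y = 19 * sin(195) = -4.9176

(-18.3526, -4.9176)


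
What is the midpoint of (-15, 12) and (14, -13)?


Midpoint = ((-15+14)/2, (12+-13)/2) = (-0.5, -0.5)

(-0.5, -0.5)


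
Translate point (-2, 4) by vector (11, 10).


Translation: (x+dx, y+dy) = (-2+11, 4+10) = (9, 14)

(9, 14)


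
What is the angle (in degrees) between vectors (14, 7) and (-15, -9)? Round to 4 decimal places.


dot = 14*-15 + 7*-9 = -273
|u| = 15.6525, |v| = 17.4929
cos(angle) = -0.9971
angle = 175.6013 degrees

175.6013 degrees


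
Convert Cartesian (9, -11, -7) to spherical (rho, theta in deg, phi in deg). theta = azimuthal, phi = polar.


rho = sqrt(9^2 + (-11)^2 + (-7)^2) = 15.843
theta = atan2(-11, 9) = 309.2894 deg
phi = acos(-7/15.843) = 116.2211 deg

rho = 15.843, theta = 309.2894 deg, phi = 116.2211 deg
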